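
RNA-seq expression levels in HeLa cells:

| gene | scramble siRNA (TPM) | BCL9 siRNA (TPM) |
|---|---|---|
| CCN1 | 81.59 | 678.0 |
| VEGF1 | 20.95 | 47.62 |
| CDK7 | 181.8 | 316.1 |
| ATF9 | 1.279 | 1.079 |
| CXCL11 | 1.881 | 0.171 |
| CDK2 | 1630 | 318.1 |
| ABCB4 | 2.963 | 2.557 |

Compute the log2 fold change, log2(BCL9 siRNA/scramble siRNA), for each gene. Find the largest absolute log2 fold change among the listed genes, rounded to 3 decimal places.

3.459

log2(678.0/81.59) = 3.055  (CCN1)
log2(47.62/20.95) = 1.185  (VEGF1)
log2(316.1/181.8) = 0.798  (CDK7)
log2(1.079/1.279) = -0.245  (ATF9)
log2(0.171/1.881) = -3.459  (CXCL11)
log2(318.1/1630) = -2.357  (CDK2)
log2(2.557/2.963) = -0.213  (ABCB4)
The largest magnitude belongs to CXCL11.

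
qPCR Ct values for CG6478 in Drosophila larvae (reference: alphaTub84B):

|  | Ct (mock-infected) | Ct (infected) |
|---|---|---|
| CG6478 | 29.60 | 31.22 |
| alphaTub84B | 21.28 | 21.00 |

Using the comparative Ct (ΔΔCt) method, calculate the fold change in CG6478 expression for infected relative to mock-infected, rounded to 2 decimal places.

ΔCt(mock-infected) = 29.600 − 21.280 = 8.320
ΔCt(infected) = 31.220 − 21.000 = 10.220
ΔΔCt = 10.220 − 8.320 = 1.900
Fold change = 2^(−1.900) = 0.268

0.27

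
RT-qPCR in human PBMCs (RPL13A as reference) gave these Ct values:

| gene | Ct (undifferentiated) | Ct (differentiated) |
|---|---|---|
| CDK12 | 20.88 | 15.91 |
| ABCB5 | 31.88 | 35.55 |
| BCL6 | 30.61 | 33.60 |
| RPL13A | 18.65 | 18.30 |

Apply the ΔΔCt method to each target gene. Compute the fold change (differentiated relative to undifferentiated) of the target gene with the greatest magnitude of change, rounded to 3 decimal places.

CDK12: ΔΔCt = (15.91−18.30) − (20.88−18.65) = -2.39 − 2.23 = -4.62; fold change = 2^4.62 = 24.590
ABCB5: ΔΔCt = (35.55−18.30) − (31.88−18.65) = 17.25 − 13.23 = 4.02; fold change = 2^-4.02 = 0.062
BCL6: ΔΔCt = (33.60−18.30) − (30.61−18.65) = 15.30 − 11.96 = 3.34; fold change = 2^-3.34 = 0.099
CDK12 has the largest |ΔΔCt| = 4.62.

24.590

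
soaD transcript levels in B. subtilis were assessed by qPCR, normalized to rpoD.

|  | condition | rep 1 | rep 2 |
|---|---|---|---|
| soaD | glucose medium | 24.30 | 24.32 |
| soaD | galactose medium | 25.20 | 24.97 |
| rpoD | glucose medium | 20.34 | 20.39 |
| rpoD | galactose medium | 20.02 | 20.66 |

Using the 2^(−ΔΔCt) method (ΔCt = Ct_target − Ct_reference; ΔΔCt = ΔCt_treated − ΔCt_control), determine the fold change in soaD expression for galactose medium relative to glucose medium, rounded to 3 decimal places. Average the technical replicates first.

0.574

Mean Ct: soaD glucose medium 24.310; soaD galactose medium 25.085; rpoD glucose medium 20.365; rpoD galactose medium 20.340
ΔCt(glucose medium) = 24.310 − 20.365 = 3.945
ΔCt(galactose medium) = 25.085 − 20.340 = 4.745
ΔΔCt = 4.745 − 3.945 = 0.800
Fold change = 2^(−0.800) = 0.5743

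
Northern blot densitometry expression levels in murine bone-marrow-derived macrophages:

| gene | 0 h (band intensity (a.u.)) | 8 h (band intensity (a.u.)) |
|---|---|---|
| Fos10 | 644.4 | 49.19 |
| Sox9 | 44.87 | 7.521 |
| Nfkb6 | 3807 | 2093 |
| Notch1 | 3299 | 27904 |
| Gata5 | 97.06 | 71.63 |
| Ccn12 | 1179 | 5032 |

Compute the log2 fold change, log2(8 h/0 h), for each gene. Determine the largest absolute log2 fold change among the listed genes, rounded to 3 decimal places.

3.712

log2(49.19/644.4) = -3.712  (Fos10)
log2(7.521/44.87) = -2.577  (Sox9)
log2(2093/3807) = -0.863  (Nfkb6)
log2(27904/3299) = 3.080  (Notch1)
log2(71.63/97.06) = -0.438  (Gata5)
log2(5032/1179) = 2.094  (Ccn12)
The largest magnitude belongs to Fos10.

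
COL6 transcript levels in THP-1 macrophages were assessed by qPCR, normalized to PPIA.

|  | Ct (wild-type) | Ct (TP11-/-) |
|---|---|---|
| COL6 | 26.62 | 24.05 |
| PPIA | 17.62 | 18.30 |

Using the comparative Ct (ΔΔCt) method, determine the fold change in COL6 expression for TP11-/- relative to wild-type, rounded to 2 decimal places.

9.51

ΔCt(wild-type) = 26.620 − 17.620 = 9.000
ΔCt(TP11-/-) = 24.050 − 18.300 = 5.750
ΔΔCt = 5.750 − 9.000 = -3.250
Fold change = 2^(−(-3.250)) = 2^3.250 = 9.514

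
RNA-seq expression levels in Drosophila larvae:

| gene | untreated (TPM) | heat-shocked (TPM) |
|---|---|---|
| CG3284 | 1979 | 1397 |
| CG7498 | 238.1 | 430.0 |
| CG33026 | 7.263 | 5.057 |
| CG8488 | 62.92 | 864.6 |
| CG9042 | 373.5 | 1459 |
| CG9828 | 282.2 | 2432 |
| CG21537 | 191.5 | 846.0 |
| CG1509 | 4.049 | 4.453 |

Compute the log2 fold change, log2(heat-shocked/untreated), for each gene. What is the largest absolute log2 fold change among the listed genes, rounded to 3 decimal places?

log2(1397/1979) = -0.502  (CG3284)
log2(430.0/238.1) = 0.853  (CG7498)
log2(5.057/7.263) = -0.522  (CG33026)
log2(864.6/62.92) = 3.780  (CG8488)
log2(1459/373.5) = 1.966  (CG9042)
log2(2432/282.2) = 3.107  (CG9828)
log2(846.0/191.5) = 2.143  (CG21537)
log2(4.453/4.049) = 0.137  (CG1509)
The largest magnitude belongs to CG8488.

3.780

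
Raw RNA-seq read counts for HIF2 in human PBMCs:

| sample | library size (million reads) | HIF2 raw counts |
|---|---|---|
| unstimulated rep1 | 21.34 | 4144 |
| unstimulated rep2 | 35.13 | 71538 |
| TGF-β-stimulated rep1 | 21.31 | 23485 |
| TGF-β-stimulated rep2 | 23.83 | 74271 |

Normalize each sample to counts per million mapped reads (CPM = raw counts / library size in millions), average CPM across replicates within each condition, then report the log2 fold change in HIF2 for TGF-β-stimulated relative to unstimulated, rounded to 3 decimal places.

0.919

CPM(unstimulated rep1) = 4144 / 21.34 = 194.1893
CPM(unstimulated rep2) = 71538 / 35.13 = 2036.3792
CPM(TGF-β-stimulated rep1) = 23485 / 21.31 = 1102.0648
CPM(TGF-β-stimulated rep2) = 74271 / 23.83 = 3116.7016
mean CPM(unstimulated) = 1115.2842; mean CPM(TGF-β-stimulated) = 2109.3832
Fold change = 2109.3832 / 1115.2842 = 1.89134
log2(1.89134) = 0.9194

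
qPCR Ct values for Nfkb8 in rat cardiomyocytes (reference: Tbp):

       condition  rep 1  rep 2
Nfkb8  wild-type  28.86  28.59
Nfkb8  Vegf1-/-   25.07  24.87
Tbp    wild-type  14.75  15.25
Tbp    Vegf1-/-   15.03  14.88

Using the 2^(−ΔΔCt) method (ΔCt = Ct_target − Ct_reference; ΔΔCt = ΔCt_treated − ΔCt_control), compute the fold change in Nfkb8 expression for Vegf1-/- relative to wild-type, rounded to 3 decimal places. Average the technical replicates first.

Mean Ct: Nfkb8 wild-type 28.725; Nfkb8 Vegf1-/- 24.970; Tbp wild-type 15.000; Tbp Vegf1-/- 14.955
ΔCt(wild-type) = 28.725 − 15.000 = 13.725
ΔCt(Vegf1-/-) = 24.970 − 14.955 = 10.015
ΔΔCt = 10.015 − 13.725 = -3.710
Fold change = 2^(−(-3.710)) = 2^3.710 = 13.0864

13.086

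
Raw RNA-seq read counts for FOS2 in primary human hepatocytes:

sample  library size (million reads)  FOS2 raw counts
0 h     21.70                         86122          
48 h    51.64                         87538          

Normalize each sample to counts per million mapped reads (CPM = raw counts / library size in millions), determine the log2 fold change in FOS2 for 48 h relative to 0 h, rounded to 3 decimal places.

-1.227

CPM(0 h) = 86122 / 21.70 = 3968.7558
CPM(48 h) = 87538 / 51.64 = 1695.1588
Fold change = 1695.1588 / 3968.7558 = 0.42713
log2(0.42713) = -1.2273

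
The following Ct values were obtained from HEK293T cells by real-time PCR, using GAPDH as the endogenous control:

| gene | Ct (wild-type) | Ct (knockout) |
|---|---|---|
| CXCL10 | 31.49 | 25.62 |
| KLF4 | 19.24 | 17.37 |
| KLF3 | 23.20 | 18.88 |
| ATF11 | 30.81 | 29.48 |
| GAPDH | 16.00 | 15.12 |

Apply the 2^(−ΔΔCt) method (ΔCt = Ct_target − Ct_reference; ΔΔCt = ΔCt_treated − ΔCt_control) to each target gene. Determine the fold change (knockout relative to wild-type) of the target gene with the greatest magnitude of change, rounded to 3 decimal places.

31.779

CXCL10: ΔΔCt = (25.62−15.12) − (31.49−16.00) = 10.50 − 15.49 = -4.99; fold change = 2^4.99 = 31.779
KLF4: ΔΔCt = (17.37−15.12) − (19.24−16.00) = 2.25 − 3.24 = -0.99; fold change = 2^0.99 = 1.986
KLF3: ΔΔCt = (18.88−15.12) − (23.20−16.00) = 3.76 − 7.20 = -3.44; fold change = 2^3.44 = 10.853
ATF11: ΔΔCt = (29.48−15.12) − (30.81−16.00) = 14.36 − 14.81 = -0.45; fold change = 2^0.45 = 1.366
CXCL10 has the largest |ΔΔCt| = 4.99.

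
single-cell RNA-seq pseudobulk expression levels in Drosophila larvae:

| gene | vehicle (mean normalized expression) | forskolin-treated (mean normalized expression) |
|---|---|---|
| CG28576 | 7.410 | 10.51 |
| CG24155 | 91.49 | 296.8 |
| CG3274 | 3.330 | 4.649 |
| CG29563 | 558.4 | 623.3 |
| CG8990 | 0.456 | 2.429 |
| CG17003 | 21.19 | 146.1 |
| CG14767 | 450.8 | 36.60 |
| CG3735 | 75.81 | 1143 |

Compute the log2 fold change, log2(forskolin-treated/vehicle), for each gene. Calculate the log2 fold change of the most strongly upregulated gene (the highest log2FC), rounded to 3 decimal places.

log2(10.51/7.410) = 0.504  (CG28576)
log2(296.8/91.49) = 1.698  (CG24155)
log2(4.649/3.330) = 0.481  (CG3274)
log2(623.3/558.4) = 0.159  (CG29563)
log2(2.429/0.456) = 2.413  (CG8990)
log2(146.1/21.19) = 2.786  (CG17003)
log2(36.60/450.8) = -3.623  (CG14767)
log2(1143/75.81) = 3.914  (CG3735)
CG3735 is most strongly upregulated.

3.914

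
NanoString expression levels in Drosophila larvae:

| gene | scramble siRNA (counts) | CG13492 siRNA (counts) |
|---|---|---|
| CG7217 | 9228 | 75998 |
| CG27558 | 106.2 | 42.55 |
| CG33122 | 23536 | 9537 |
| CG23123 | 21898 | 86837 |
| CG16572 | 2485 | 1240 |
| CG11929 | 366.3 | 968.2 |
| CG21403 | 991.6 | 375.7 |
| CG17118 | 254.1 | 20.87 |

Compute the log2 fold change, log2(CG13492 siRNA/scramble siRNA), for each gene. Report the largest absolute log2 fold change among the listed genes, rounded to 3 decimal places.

3.606

log2(75998/9228) = 3.042  (CG7217)
log2(42.55/106.2) = -1.320  (CG27558)
log2(9537/23536) = -1.303  (CG33122)
log2(86837/21898) = 1.988  (CG23123)
log2(1240/2485) = -1.003  (CG16572)
log2(968.2/366.3) = 1.402  (CG11929)
log2(375.7/991.6) = -1.400  (CG21403)
log2(20.87/254.1) = -3.606  (CG17118)
The largest magnitude belongs to CG17118.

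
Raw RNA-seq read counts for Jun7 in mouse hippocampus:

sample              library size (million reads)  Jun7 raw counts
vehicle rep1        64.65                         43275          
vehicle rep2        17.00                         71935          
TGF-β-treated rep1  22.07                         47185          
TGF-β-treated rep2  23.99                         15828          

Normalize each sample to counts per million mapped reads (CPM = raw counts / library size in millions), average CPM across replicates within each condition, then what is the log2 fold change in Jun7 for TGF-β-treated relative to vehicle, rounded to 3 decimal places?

-0.809

CPM(vehicle rep1) = 43275 / 64.65 = 669.3735
CPM(vehicle rep2) = 71935 / 17.00 = 4231.4706
CPM(TGF-β-treated rep1) = 47185 / 22.07 = 2137.9701
CPM(TGF-β-treated rep2) = 15828 / 23.99 = 659.7749
mean CPM(vehicle) = 2450.4221; mean CPM(TGF-β-treated) = 1398.8725
Fold change = 1398.8725 / 2450.4221 = 0.57087
log2(0.57087) = -0.8088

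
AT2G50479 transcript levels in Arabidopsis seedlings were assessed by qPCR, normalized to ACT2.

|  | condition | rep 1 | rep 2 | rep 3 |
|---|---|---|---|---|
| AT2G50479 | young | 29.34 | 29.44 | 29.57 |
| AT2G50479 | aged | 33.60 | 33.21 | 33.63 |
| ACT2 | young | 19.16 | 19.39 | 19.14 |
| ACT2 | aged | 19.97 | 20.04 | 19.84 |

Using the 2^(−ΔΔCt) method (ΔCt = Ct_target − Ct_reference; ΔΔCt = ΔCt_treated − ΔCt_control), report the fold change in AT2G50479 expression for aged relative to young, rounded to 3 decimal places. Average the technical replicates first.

Mean Ct: AT2G50479 young 29.450; AT2G50479 aged 33.480; ACT2 young 19.230; ACT2 aged 19.950
ΔCt(young) = 29.450 − 19.230 = 10.220
ΔCt(aged) = 33.480 − 19.950 = 13.530
ΔΔCt = 13.530 − 10.220 = 3.310
Fold change = 2^(−3.310) = 0.1008

0.101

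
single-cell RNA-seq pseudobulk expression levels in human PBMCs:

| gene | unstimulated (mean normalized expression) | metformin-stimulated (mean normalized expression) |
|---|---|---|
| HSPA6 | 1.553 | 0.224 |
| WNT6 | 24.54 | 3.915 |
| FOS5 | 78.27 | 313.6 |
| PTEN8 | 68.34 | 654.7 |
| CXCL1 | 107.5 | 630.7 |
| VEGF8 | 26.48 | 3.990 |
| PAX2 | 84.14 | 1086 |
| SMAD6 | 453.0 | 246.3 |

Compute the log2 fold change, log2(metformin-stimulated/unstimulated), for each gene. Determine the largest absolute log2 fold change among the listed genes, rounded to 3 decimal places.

log2(0.224/1.553) = -2.793  (HSPA6)
log2(3.915/24.54) = -2.648  (WNT6)
log2(313.6/78.27) = 2.002  (FOS5)
log2(654.7/68.34) = 3.260  (PTEN8)
log2(630.7/107.5) = 2.553  (CXCL1)
log2(3.990/26.48) = -2.730  (VEGF8)
log2(1086/84.14) = 3.690  (PAX2)
log2(246.3/453.0) = -0.879  (SMAD6)
The largest magnitude belongs to PAX2.

3.690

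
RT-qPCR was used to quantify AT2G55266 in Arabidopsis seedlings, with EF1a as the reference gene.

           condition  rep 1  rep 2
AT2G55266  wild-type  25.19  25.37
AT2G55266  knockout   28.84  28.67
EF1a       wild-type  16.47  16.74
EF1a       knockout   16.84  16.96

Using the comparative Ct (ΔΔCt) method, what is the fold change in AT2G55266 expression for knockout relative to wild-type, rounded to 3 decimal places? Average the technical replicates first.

0.110

Mean Ct: AT2G55266 wild-type 25.280; AT2G55266 knockout 28.755; EF1a wild-type 16.605; EF1a knockout 16.900
ΔCt(wild-type) = 25.280 − 16.605 = 8.675
ΔCt(knockout) = 28.755 − 16.900 = 11.855
ΔΔCt = 11.855 − 8.675 = 3.180
Fold change = 2^(−3.180) = 0.1103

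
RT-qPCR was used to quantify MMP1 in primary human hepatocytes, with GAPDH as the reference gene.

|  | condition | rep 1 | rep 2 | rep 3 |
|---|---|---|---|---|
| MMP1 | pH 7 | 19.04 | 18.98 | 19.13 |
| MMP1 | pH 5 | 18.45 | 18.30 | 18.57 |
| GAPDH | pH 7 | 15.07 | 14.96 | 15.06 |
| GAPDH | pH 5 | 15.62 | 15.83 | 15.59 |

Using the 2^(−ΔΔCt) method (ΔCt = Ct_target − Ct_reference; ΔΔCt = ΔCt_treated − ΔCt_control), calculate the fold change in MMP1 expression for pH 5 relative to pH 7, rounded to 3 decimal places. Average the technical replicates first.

Mean Ct: MMP1 pH 7 19.050; MMP1 pH 5 18.440; GAPDH pH 7 15.030; GAPDH pH 5 15.680
ΔCt(pH 7) = 19.050 − 15.030 = 4.020
ΔCt(pH 5) = 18.440 − 15.680 = 2.760
ΔΔCt = 2.760 − 4.020 = -1.260
Fold change = 2^(−(-1.260)) = 2^1.260 = 2.3950

2.395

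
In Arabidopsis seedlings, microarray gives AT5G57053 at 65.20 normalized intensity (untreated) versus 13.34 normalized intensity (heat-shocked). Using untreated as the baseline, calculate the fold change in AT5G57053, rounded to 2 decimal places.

Fold change = 13.34 / 65.20 = 0.205
AT5G57053 is downregulated.

0.20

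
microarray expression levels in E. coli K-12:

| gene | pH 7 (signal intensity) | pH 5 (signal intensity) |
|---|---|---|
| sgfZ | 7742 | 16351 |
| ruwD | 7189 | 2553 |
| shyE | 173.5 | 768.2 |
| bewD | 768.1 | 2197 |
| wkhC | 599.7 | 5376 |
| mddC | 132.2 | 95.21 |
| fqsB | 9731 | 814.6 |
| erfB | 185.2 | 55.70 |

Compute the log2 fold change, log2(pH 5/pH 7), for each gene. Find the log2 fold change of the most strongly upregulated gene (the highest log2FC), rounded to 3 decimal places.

log2(16351/7742) = 1.079  (sgfZ)
log2(2553/7189) = -1.494  (ruwD)
log2(768.2/173.5) = 2.147  (shyE)
log2(2197/768.1) = 1.516  (bewD)
log2(5376/599.7) = 3.164  (wkhC)
log2(95.21/132.2) = -0.474  (mddC)
log2(814.6/9731) = -3.578  (fqsB)
log2(55.70/185.2) = -1.733  (erfB)
wkhC is most strongly upregulated.

3.164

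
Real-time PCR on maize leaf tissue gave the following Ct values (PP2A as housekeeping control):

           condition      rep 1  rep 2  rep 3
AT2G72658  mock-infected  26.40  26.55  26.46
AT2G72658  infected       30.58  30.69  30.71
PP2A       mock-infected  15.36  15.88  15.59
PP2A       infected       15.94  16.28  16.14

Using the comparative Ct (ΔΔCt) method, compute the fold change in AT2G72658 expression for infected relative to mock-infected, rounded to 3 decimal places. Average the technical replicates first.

Mean Ct: AT2G72658 mock-infected 26.470; AT2G72658 infected 30.660; PP2A mock-infected 15.610; PP2A infected 16.120
ΔCt(mock-infected) = 26.470 − 15.610 = 10.860
ΔCt(infected) = 30.660 − 16.120 = 14.540
ΔΔCt = 14.540 − 10.860 = 3.680
Fold change = 2^(−3.680) = 0.0780

0.078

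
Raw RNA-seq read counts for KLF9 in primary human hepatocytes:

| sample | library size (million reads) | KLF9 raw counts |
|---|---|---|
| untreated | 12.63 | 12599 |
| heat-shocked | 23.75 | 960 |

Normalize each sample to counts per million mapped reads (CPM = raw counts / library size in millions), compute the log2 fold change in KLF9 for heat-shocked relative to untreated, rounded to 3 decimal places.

-4.625

CPM(untreated) = 12599 / 12.63 = 997.5455
CPM(heat-shocked) = 960 / 23.75 = 40.4211
Fold change = 40.4211 / 997.5455 = 0.04052
log2(0.04052) = -4.6252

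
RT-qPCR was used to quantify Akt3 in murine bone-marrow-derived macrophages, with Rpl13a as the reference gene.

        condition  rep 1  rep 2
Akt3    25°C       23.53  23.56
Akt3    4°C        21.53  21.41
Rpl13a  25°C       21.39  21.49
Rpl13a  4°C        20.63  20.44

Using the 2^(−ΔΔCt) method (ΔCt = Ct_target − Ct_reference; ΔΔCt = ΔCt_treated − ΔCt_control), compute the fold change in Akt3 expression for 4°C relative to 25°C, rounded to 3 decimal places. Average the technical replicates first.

2.250

Mean Ct: Akt3 25°C 23.545; Akt3 4°C 21.470; Rpl13a 25°C 21.440; Rpl13a 4°C 20.535
ΔCt(25°C) = 23.545 − 21.440 = 2.105
ΔCt(4°C) = 21.470 − 20.535 = 0.935
ΔΔCt = 0.935 − 2.105 = -1.170
Fold change = 2^(−(-1.170)) = 2^1.170 = 2.2501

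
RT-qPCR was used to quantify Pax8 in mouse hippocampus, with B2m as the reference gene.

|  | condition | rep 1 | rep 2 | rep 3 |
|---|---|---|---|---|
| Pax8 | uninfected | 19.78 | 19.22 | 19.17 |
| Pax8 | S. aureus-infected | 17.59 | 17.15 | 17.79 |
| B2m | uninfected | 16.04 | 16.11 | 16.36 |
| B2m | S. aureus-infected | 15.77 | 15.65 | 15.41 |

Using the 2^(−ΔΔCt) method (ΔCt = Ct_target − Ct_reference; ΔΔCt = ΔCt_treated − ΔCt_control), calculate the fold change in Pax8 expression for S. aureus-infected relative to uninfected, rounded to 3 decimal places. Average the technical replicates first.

Mean Ct: Pax8 uninfected 19.390; Pax8 S. aureus-infected 17.510; B2m uninfected 16.170; B2m S. aureus-infected 15.610
ΔCt(uninfected) = 19.390 − 16.170 = 3.220
ΔCt(S. aureus-infected) = 17.510 − 15.610 = 1.900
ΔΔCt = 1.900 − 3.220 = -1.320
Fold change = 2^(−(-1.320)) = 2^1.320 = 2.4967

2.497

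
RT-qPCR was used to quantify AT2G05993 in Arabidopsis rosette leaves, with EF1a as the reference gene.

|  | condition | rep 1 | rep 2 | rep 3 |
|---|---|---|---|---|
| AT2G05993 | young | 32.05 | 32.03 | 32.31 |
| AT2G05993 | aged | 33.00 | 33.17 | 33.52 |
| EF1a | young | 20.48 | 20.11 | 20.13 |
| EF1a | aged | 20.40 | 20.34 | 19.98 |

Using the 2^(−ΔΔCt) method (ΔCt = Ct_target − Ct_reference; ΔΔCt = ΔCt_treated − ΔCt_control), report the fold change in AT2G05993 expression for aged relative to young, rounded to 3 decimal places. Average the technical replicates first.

Mean Ct: AT2G05993 young 32.130; AT2G05993 aged 33.230; EF1a young 20.240; EF1a aged 20.240
ΔCt(young) = 32.130 − 20.240 = 11.890
ΔCt(aged) = 33.230 − 20.240 = 12.990
ΔΔCt = 12.990 − 11.890 = 1.100
Fold change = 2^(−1.100) = 0.4665

0.467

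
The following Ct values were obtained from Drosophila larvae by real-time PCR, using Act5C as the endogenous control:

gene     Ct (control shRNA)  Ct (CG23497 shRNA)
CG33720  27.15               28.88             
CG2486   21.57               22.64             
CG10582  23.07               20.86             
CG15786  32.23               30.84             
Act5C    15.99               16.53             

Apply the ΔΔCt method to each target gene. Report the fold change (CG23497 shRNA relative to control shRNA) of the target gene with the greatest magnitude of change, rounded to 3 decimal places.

6.727

CG33720: ΔΔCt = (28.88−16.53) − (27.15−15.99) = 12.35 − 11.16 = 1.19; fold change = 2^-1.19 = 0.438
CG2486: ΔΔCt = (22.64−16.53) − (21.57−15.99) = 6.11 − 5.58 = 0.53; fold change = 2^-0.53 = 0.693
CG10582: ΔΔCt = (20.86−16.53) − (23.07−15.99) = 4.33 − 7.08 = -2.75; fold change = 2^2.75 = 6.727
CG15786: ΔΔCt = (30.84−16.53) − (32.23−15.99) = 14.31 − 16.24 = -1.93; fold change = 2^1.93 = 3.811
CG10582 has the largest |ΔΔCt| = 2.75.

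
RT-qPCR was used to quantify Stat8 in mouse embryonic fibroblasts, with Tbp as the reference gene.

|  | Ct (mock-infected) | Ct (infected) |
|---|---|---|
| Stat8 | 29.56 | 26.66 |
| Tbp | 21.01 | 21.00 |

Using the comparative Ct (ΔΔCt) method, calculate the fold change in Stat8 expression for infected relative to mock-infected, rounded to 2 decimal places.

7.41

ΔCt(mock-infected) = 29.560 − 21.010 = 8.550
ΔCt(infected) = 26.660 − 21.000 = 5.660
ΔΔCt = 5.660 − 8.550 = -2.890
Fold change = 2^(−(-2.890)) = 2^2.890 = 7.413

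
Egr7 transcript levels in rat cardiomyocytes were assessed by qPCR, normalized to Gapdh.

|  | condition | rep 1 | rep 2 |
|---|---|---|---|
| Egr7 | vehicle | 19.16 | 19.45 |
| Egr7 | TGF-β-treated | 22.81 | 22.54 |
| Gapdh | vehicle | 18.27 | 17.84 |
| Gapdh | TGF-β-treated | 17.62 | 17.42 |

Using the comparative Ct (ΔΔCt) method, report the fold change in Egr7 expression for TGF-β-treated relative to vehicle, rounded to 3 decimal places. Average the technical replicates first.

0.067

Mean Ct: Egr7 vehicle 19.305; Egr7 TGF-β-treated 22.675; Gapdh vehicle 18.055; Gapdh TGF-β-treated 17.520
ΔCt(vehicle) = 19.305 − 18.055 = 1.250
ΔCt(TGF-β-treated) = 22.675 − 17.520 = 5.155
ΔΔCt = 5.155 − 1.250 = 3.905
Fold change = 2^(−3.905) = 0.0668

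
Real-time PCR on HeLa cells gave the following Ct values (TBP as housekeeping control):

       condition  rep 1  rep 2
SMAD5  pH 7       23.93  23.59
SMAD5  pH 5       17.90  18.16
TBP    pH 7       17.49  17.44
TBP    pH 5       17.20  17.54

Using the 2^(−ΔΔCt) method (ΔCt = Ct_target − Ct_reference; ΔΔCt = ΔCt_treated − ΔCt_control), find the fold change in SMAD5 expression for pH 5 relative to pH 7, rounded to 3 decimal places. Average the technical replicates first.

Mean Ct: SMAD5 pH 7 23.760; SMAD5 pH 5 18.030; TBP pH 7 17.465; TBP pH 5 17.370
ΔCt(pH 7) = 23.760 − 17.465 = 6.295
ΔCt(pH 5) = 18.030 − 17.370 = 0.660
ΔΔCt = 0.660 − 6.295 = -5.635
Fold change = 2^(−(-5.635)) = 2^5.635 = 49.6940

49.694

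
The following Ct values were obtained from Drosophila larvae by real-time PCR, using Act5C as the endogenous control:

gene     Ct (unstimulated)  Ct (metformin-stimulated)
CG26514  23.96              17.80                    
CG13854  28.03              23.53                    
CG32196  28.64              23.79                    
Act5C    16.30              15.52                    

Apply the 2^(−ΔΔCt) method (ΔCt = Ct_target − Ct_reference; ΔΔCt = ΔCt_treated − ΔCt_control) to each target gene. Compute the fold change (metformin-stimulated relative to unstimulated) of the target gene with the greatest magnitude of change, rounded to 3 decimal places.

41.643

CG26514: ΔΔCt = (17.80−15.52) − (23.96−16.30) = 2.28 − 7.66 = -5.38; fold change = 2^5.38 = 41.643
CG13854: ΔΔCt = (23.53−15.52) − (28.03−16.30) = 8.01 − 11.73 = -3.72; fold change = 2^3.72 = 13.177
CG32196: ΔΔCt = (23.79−15.52) − (28.64−16.30) = 8.27 − 12.34 = -4.07; fold change = 2^4.07 = 16.795
CG26514 has the largest |ΔΔCt| = 5.38.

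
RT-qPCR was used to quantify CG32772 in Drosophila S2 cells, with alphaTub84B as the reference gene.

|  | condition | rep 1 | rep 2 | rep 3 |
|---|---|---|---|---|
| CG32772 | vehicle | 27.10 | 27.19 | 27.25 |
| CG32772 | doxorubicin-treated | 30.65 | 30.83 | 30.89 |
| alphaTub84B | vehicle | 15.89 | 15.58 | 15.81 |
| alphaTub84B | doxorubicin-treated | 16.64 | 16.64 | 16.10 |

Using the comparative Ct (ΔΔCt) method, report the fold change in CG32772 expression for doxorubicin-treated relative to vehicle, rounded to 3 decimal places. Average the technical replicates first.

0.133

Mean Ct: CG32772 vehicle 27.180; CG32772 doxorubicin-treated 30.790; alphaTub84B vehicle 15.760; alphaTub84B doxorubicin-treated 16.460
ΔCt(vehicle) = 27.180 − 15.760 = 11.420
ΔCt(doxorubicin-treated) = 30.790 − 16.460 = 14.330
ΔΔCt = 14.330 − 11.420 = 2.910
Fold change = 2^(−2.910) = 0.1330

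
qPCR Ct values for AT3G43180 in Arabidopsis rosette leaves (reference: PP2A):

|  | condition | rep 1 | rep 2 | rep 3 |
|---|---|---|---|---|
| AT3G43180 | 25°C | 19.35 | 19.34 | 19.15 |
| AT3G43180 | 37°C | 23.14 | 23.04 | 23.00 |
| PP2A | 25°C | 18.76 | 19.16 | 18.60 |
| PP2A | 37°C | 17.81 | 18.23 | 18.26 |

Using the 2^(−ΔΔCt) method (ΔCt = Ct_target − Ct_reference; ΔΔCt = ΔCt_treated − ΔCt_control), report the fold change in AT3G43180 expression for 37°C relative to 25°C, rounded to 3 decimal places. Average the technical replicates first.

0.044

Mean Ct: AT3G43180 25°C 19.280; AT3G43180 37°C 23.060; PP2A 25°C 18.840; PP2A 37°C 18.100
ΔCt(25°C) = 19.280 − 18.840 = 0.440
ΔCt(37°C) = 23.060 − 18.100 = 4.960
ΔΔCt = 4.960 − 0.440 = 4.520
Fold change = 2^(−4.520) = 0.0436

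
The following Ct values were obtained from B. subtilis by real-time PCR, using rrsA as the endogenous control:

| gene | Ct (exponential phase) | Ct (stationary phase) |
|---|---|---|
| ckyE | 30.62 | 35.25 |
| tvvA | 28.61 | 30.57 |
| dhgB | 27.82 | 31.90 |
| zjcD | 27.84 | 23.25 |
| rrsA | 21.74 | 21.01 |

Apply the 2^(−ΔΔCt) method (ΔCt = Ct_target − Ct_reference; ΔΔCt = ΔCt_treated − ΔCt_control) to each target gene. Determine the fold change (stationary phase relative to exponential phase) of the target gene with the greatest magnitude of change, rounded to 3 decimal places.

0.024

ckyE: ΔΔCt = (35.25−21.01) − (30.62−21.74) = 14.24 − 8.88 = 5.36; fold change = 2^-5.36 = 0.024
tvvA: ΔΔCt = (30.57−21.01) − (28.61−21.74) = 9.56 − 6.87 = 2.69; fold change = 2^-2.69 = 0.155
dhgB: ΔΔCt = (31.90−21.01) − (27.82−21.74) = 10.89 − 6.08 = 4.81; fold change = 2^-4.81 = 0.036
zjcD: ΔΔCt = (23.25−21.01) − (27.84−21.74) = 2.24 − 6.10 = -3.86; fold change = 2^3.86 = 14.520
ckyE has the largest |ΔΔCt| = 5.36.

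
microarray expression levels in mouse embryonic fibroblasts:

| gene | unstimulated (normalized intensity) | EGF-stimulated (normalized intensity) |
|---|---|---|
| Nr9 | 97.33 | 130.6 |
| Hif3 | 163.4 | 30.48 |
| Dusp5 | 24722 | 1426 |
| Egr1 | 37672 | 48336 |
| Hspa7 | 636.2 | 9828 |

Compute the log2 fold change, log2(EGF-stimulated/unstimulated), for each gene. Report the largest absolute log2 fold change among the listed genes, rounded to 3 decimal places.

log2(130.6/97.33) = 0.424  (Nr9)
log2(30.48/163.4) = -2.422  (Hif3)
log2(1426/24722) = -4.116  (Dusp5)
log2(48336/37672) = 0.360  (Egr1)
log2(9828/636.2) = 3.949  (Hspa7)
The largest magnitude belongs to Dusp5.

4.116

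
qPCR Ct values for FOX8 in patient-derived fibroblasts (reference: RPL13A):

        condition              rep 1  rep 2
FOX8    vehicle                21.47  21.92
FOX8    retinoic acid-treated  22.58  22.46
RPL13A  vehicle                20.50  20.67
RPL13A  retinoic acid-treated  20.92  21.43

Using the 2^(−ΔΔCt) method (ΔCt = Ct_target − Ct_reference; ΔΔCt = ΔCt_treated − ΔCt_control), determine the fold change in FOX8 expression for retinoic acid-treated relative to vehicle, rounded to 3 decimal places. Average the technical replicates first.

Mean Ct: FOX8 vehicle 21.695; FOX8 retinoic acid-treated 22.520; RPL13A vehicle 20.585; RPL13A retinoic acid-treated 21.175
ΔCt(vehicle) = 21.695 − 20.585 = 1.110
ΔCt(retinoic acid-treated) = 22.520 − 21.175 = 1.345
ΔΔCt = 1.345 − 1.110 = 0.235
Fold change = 2^(−0.235) = 0.8497

0.850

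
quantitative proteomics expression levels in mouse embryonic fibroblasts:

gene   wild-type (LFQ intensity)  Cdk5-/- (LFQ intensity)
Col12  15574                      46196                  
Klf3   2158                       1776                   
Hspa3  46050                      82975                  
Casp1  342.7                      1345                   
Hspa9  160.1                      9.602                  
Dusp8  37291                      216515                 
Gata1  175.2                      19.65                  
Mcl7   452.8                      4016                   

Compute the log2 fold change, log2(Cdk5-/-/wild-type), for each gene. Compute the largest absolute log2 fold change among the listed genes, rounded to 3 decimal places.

4.059

log2(46196/15574) = 1.569  (Col12)
log2(1776/2158) = -0.281  (Klf3)
log2(82975/46050) = 0.849  (Hspa3)
log2(1345/342.7) = 1.973  (Casp1)
log2(9.602/160.1) = -4.059  (Hspa9)
log2(216515/37291) = 2.538  (Dusp8)
log2(19.65/175.2) = -3.156  (Gata1)
log2(4016/452.8) = 3.149  (Mcl7)
The largest magnitude belongs to Hspa9.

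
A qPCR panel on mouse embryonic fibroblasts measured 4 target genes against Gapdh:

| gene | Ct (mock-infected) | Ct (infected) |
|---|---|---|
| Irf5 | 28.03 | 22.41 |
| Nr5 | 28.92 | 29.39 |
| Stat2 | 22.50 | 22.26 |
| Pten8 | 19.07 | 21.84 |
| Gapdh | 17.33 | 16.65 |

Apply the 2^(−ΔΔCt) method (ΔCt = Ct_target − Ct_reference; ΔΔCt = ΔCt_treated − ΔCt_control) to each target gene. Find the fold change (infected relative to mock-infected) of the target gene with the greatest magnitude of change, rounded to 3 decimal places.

Irf5: ΔΔCt = (22.41−16.65) − (28.03−17.33) = 5.76 − 10.70 = -4.94; fold change = 2^4.94 = 30.696
Nr5: ΔΔCt = (29.39−16.65) − (28.92−17.33) = 12.74 − 11.59 = 1.15; fold change = 2^-1.15 = 0.451
Stat2: ΔΔCt = (22.26−16.65) − (22.50−17.33) = 5.61 − 5.17 = 0.44; fold change = 2^-0.44 = 0.737
Pten8: ΔΔCt = (21.84−16.65) − (19.07−17.33) = 5.19 − 1.74 = 3.45; fold change = 2^-3.45 = 0.092
Irf5 has the largest |ΔΔCt| = 4.94.

30.696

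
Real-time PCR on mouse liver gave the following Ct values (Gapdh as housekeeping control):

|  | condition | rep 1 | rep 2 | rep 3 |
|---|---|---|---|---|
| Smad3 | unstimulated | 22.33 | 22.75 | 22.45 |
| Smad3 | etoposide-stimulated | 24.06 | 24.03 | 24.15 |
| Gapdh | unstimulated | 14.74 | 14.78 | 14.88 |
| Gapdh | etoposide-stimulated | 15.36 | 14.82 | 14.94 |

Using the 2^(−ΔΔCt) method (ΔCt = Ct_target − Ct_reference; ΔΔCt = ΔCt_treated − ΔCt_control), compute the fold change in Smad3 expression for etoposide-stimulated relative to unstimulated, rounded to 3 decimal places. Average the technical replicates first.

Mean Ct: Smad3 unstimulated 22.510; Smad3 etoposide-stimulated 24.080; Gapdh unstimulated 14.800; Gapdh etoposide-stimulated 15.040
ΔCt(unstimulated) = 22.510 − 14.800 = 7.710
ΔCt(etoposide-stimulated) = 24.080 − 15.040 = 9.040
ΔΔCt = 9.040 − 7.710 = 1.330
Fold change = 2^(−1.330) = 0.3978

0.398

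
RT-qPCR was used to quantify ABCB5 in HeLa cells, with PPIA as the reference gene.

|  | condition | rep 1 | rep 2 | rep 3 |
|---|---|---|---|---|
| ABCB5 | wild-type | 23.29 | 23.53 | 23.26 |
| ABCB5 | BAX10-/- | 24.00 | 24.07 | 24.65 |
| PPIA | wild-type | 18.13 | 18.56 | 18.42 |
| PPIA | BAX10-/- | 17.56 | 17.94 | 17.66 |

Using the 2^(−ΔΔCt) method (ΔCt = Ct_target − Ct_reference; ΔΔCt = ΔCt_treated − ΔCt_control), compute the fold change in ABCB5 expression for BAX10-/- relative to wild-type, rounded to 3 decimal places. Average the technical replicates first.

Mean Ct: ABCB5 wild-type 23.360; ABCB5 BAX10-/- 24.240; PPIA wild-type 18.370; PPIA BAX10-/- 17.720
ΔCt(wild-type) = 23.360 − 18.370 = 4.990
ΔCt(BAX10-/-) = 24.240 − 17.720 = 6.520
ΔΔCt = 6.520 − 4.990 = 1.530
Fold change = 2^(−1.530) = 0.3463

0.346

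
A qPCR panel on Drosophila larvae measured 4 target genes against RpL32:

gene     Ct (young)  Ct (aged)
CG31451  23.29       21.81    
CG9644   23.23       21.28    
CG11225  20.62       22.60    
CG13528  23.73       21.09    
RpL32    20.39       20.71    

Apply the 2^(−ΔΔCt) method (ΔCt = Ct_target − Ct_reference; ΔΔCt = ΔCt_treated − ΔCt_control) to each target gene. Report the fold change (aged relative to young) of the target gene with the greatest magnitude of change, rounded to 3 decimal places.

7.781

CG31451: ΔΔCt = (21.81−20.71) − (23.29−20.39) = 1.10 − 2.90 = -1.80; fold change = 2^1.80 = 3.482
CG9644: ΔΔCt = (21.28−20.71) − (23.23−20.39) = 0.57 − 2.84 = -2.27; fold change = 2^2.27 = 4.823
CG11225: ΔΔCt = (22.60−20.71) − (20.62−20.39) = 1.89 − 0.23 = 1.66; fold change = 2^-1.66 = 0.316
CG13528: ΔΔCt = (21.09−20.71) − (23.73−20.39) = 0.38 − 3.34 = -2.96; fold change = 2^2.96 = 7.781
CG13528 has the largest |ΔΔCt| = 2.96.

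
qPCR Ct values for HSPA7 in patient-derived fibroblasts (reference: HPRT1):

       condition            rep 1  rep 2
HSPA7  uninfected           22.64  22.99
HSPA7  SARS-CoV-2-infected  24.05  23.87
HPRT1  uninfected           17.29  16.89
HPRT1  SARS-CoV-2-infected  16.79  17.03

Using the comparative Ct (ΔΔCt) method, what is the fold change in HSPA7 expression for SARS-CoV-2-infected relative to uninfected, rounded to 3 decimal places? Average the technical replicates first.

Mean Ct: HSPA7 uninfected 22.815; HSPA7 SARS-CoV-2-infected 23.960; HPRT1 uninfected 17.090; HPRT1 SARS-CoV-2-infected 16.910
ΔCt(uninfected) = 22.815 − 17.090 = 5.725
ΔCt(SARS-CoV-2-infected) = 23.960 − 16.910 = 7.050
ΔΔCt = 7.050 − 5.725 = 1.325
Fold change = 2^(−1.325) = 0.3991

0.399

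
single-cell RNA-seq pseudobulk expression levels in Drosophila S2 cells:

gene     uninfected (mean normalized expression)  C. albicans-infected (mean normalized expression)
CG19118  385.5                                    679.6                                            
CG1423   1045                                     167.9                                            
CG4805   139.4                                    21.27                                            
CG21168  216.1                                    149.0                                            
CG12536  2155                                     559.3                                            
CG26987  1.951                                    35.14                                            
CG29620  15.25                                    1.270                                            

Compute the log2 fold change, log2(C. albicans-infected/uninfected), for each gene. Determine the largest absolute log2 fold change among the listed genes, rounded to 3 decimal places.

4.171

log2(679.6/385.5) = 0.818  (CG19118)
log2(167.9/1045) = -2.638  (CG1423)
log2(21.27/139.4) = -2.712  (CG4805)
log2(149.0/216.1) = -0.536  (CG21168)
log2(559.3/2155) = -1.946  (CG12536)
log2(35.14/1.951) = 4.171  (CG26987)
log2(1.270/15.25) = -3.586  (CG29620)
The largest magnitude belongs to CG26987.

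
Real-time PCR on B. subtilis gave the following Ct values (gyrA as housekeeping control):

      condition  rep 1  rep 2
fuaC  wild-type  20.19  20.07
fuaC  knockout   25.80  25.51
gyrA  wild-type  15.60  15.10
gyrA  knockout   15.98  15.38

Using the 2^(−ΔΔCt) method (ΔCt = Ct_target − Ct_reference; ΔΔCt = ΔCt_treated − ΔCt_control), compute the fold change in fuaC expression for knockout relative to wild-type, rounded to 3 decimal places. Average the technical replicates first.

0.027

Mean Ct: fuaC wild-type 20.130; fuaC knockout 25.655; gyrA wild-type 15.350; gyrA knockout 15.680
ΔCt(wild-type) = 20.130 − 15.350 = 4.780
ΔCt(knockout) = 25.655 − 15.680 = 9.975
ΔΔCt = 9.975 − 4.780 = 5.195
Fold change = 2^(−5.195) = 0.0273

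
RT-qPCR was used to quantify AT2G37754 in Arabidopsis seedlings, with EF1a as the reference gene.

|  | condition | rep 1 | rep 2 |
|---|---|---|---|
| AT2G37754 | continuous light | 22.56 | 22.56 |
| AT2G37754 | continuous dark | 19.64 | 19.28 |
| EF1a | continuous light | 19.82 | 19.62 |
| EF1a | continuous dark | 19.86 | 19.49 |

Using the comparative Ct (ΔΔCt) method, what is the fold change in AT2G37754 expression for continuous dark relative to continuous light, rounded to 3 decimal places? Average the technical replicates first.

8.311

Mean Ct: AT2G37754 continuous light 22.560; AT2G37754 continuous dark 19.460; EF1a continuous light 19.720; EF1a continuous dark 19.675
ΔCt(continuous light) = 22.560 − 19.720 = 2.840
ΔCt(continuous dark) = 19.460 − 19.675 = -0.215
ΔΔCt = -0.215 − 2.840 = -3.055
Fold change = 2^(−(-3.055)) = 2^3.055 = 8.3109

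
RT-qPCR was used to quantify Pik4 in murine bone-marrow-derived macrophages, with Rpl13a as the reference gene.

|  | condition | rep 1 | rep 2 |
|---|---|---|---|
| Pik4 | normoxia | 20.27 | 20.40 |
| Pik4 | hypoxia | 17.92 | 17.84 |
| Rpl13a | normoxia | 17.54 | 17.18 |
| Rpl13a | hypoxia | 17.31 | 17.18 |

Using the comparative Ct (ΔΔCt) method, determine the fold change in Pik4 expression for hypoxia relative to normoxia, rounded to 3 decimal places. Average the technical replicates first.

5.063

Mean Ct: Pik4 normoxia 20.335; Pik4 hypoxia 17.880; Rpl13a normoxia 17.360; Rpl13a hypoxia 17.245
ΔCt(normoxia) = 20.335 − 17.360 = 2.975
ΔCt(hypoxia) = 17.880 − 17.245 = 0.635
ΔΔCt = 0.635 − 2.975 = -2.340
Fold change = 2^(−(-2.340)) = 2^2.340 = 5.0630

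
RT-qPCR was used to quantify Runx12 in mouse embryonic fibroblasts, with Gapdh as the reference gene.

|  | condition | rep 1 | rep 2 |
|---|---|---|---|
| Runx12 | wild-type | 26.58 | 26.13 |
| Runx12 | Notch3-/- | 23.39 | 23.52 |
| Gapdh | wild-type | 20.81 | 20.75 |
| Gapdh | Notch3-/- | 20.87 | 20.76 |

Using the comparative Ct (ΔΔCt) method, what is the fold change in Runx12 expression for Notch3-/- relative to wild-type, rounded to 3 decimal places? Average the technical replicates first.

7.648

Mean Ct: Runx12 wild-type 26.355; Runx12 Notch3-/- 23.455; Gapdh wild-type 20.780; Gapdh Notch3-/- 20.815
ΔCt(wild-type) = 26.355 − 20.780 = 5.575
ΔCt(Notch3-/-) = 23.455 − 20.815 = 2.640
ΔΔCt = 2.640 − 5.575 = -2.935
Fold change = 2^(−(-2.935)) = 2^2.935 = 7.6476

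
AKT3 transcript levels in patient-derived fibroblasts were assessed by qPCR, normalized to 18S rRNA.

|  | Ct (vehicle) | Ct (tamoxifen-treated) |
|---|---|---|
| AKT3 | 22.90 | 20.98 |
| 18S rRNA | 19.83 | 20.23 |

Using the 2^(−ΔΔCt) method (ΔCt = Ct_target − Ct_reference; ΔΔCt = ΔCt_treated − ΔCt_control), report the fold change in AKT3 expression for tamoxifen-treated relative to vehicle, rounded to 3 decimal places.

4.993

ΔCt(vehicle) = 22.900 − 19.830 = 3.070
ΔCt(tamoxifen-treated) = 20.980 − 20.230 = 0.750
ΔΔCt = 0.750 − 3.070 = -2.320
Fold change = 2^(−(-2.320)) = 2^2.320 = 4.9933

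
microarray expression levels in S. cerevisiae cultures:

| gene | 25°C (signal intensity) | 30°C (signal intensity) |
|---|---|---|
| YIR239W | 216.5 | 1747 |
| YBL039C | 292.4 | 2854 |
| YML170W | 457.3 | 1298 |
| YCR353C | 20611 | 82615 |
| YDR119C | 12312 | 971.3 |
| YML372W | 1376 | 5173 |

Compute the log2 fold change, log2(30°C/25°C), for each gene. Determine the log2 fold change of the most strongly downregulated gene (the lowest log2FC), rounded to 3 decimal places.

-3.664

log2(1747/216.5) = 3.012  (YIR239W)
log2(2854/292.4) = 3.287  (YBL039C)
log2(1298/457.3) = 1.505  (YML170W)
log2(82615/20611) = 2.003  (YCR353C)
log2(971.3/12312) = -3.664  (YDR119C)
log2(5173/1376) = 1.911  (YML372W)
YDR119C is most strongly downregulated.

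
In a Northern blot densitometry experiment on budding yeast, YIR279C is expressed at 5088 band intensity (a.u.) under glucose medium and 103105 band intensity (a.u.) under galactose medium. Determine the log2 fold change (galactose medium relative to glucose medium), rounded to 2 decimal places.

4.34

Fold change = 103105 / 5088 = 20.2643
log2(20.2643) = 4.341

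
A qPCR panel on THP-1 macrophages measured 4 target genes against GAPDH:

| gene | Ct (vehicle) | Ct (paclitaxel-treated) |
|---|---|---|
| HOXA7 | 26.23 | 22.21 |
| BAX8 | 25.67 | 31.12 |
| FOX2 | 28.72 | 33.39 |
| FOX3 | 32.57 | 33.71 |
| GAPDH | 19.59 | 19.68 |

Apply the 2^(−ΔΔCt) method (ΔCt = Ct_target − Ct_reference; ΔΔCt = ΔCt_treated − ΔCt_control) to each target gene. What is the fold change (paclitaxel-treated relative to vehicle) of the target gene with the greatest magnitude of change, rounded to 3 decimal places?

0.024

HOXA7: ΔΔCt = (22.21−19.68) − (26.23−19.59) = 2.53 − 6.64 = -4.11; fold change = 2^4.11 = 17.268
BAX8: ΔΔCt = (31.12−19.68) − (25.67−19.59) = 11.44 − 6.08 = 5.36; fold change = 2^-5.36 = 0.024
FOX2: ΔΔCt = (33.39−19.68) − (28.72−19.59) = 13.71 − 9.13 = 4.58; fold change = 2^-4.58 = 0.042
FOX3: ΔΔCt = (33.71−19.68) − (32.57−19.59) = 14.03 − 12.98 = 1.05; fold change = 2^-1.05 = 0.483
BAX8 has the largest |ΔΔCt| = 5.36.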